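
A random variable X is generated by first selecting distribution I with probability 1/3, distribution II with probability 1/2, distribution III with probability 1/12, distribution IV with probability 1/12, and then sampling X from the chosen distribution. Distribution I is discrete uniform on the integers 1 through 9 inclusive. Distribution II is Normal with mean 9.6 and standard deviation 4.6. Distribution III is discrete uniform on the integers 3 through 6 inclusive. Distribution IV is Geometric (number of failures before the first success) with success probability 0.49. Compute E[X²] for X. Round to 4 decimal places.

69.2745

For each component E[X²] = Var + (mean)², giving I: 31.6667; II: 113.32; III: 21.5; IV: 3.20741.
Overall E[X²] = 0.333333·31.6667 + 0.5·113.32 + 0.0833333·21.5 + 0.0833333·3.20741 = 69.2745.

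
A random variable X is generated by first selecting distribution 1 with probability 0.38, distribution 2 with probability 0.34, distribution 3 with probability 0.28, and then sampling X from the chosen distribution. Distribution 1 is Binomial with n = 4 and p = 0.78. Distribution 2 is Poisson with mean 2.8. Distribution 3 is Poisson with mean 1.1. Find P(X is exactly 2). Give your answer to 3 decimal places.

Conditional on each component, P(X = 2): 1: 0.176679; 2: 0.238375; 3: 0.201387.
By total probability, P(X = 2) = 0.38·0.176679 + 0.34·0.238375 + 0.28·0.201387 = 0.204574.

0.205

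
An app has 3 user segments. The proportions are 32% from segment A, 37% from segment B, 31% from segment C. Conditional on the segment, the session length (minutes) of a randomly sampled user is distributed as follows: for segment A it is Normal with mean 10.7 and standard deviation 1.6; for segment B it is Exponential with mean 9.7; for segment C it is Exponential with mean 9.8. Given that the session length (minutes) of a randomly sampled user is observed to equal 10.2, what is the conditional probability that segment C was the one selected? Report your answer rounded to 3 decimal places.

Likelihoods f(10.2 | ·): A: 0.237457; B: 0.0360203; C: 0.0360374.
Posterior ∝ prior × likelihood. Numerator for C: 0.31·0.0360374 = 0.0111716.
Normalizing constant: 0.32·0.237457 + 0.37·0.0360203 + 0.31·0.0360374 = 0.100485.
P(C | observation) = 0.0111716 / 0.100485 = 0.111176.

0.111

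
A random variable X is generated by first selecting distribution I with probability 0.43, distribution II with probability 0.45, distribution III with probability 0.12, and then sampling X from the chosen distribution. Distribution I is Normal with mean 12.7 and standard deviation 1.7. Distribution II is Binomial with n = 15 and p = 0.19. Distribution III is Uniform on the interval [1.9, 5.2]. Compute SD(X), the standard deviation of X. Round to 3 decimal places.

Per component, I: μ=12.7, E[X²]=164.18; II: μ=2.85, E[X²]=10.431; III: μ=3.55, E[X²]=13.51.
E[X] = 0.43·12.7 + 0.45·2.85 + 0.12·3.55 = 7.1695.
E[X²] = 0.43·164.18 + 0.45·10.431 + 0.12·13.51 = 76.9125.
Var(X) = E[X²] − (E[X])² = 76.9125 − 51.4017 = 25.5108.
SD(X) = √25.5108 = 5.05082.

5.051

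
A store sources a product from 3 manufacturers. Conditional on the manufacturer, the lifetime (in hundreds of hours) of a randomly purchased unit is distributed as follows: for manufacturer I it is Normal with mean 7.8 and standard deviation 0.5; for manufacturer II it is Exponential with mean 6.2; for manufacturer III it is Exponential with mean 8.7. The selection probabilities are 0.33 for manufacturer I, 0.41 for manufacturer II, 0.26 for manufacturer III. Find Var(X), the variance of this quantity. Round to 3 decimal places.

Per component, I: μ=7.8, E[X²]=61.09; II: μ=6.2, E[X²]=76.88; III: μ=8.7, E[X²]=151.38.
E[X] = 0.33·7.8 + 0.41·6.2 + 0.26·8.7 = 7.378.
E[X²] = 0.33·61.09 + 0.41·76.88 + 0.26·151.38 = 91.0393.
Var(X) = E[X²] − (E[X])² = 91.0393 − 54.4349 = 36.6044.

36.604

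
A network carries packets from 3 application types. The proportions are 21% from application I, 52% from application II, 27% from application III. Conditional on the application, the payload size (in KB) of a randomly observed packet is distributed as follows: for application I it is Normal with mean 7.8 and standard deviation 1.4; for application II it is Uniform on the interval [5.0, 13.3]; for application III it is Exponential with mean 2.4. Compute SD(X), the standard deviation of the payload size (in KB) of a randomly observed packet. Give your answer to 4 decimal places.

3.6334

Per component, I: μ=7.8, E[X²]=62.8; II: μ=9.15, E[X²]=89.4633; III: μ=2.4, E[X²]=11.52.
E[X] = 0.21·7.8 + 0.52·9.15 + 0.27·2.4 = 7.044.
E[X²] = 0.21·62.8 + 0.52·89.4633 + 0.27·11.52 = 62.8193.
Var(X) = E[X²] − (E[X])² = 62.8193 − 49.6179 = 13.2014.
SD(X) = √13.2014 = 3.63337.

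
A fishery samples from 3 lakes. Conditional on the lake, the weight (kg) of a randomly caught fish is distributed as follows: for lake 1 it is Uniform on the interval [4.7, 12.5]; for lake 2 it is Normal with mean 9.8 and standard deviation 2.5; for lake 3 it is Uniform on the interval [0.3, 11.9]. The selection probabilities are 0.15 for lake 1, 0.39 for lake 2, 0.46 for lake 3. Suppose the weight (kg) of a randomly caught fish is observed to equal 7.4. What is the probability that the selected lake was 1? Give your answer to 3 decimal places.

Likelihoods f(7.4 | ·): 1: 0.128205; 2: 0.100658; 3: 0.0862069.
Posterior ∝ prior × likelihood. Numerator for 1: 0.15·0.128205 = 0.0192308.
Normalizing constant: 0.15·0.128205 + 0.39·0.100658 + 0.46·0.0862069 = 0.0981425.
P(1 | observation) = 0.0192308 / 0.0981425 = 0.195947.

0.196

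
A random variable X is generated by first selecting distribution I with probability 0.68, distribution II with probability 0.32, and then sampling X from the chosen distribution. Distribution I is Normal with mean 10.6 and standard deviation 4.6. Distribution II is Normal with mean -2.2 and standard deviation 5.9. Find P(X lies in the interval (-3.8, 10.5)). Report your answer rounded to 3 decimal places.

Conditional on each component, P(-3.8 < X < 10.5): I: 0.490455; II: 0.591199.
By total probability, P(-3.8 < X < 10.5) = 0.68·0.490455 + 0.32·0.591199 = 0.522693.

0.523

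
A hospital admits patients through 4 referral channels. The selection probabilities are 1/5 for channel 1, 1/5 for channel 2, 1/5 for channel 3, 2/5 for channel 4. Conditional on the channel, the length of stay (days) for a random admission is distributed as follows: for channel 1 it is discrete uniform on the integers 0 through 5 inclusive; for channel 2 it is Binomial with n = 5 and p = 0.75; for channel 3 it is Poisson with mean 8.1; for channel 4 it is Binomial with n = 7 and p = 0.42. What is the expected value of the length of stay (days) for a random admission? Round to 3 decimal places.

Component means — 1: 2.5; 2: 3.75; 3: 8.1; 4: 2.94.
E[X] = 0.2·2.5 + 0.2·3.75 + 0.2·8.1 + 0.4·2.94 = 4.046.

4.046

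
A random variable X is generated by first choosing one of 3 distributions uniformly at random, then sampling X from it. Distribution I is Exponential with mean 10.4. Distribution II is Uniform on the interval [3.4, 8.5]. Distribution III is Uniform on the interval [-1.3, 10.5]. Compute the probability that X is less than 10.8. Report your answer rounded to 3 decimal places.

Conditional on each component, P(X < 10.8): I: 0.646001; II: 1; III: 1.
By total probability, P(X < 10.8) = 0.333333·0.646001 + 0.333333·1 + 0.333333·1 = 0.882.

0.882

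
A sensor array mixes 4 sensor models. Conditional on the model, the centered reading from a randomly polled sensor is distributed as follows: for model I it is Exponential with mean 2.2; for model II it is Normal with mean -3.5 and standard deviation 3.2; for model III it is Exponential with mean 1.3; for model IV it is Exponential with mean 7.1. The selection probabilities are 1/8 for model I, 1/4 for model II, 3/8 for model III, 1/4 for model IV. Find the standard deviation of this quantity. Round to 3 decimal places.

Per component, I: μ=2.2, E[X²]=9.68; II: μ=-3.5, E[X²]=22.49; III: μ=1.3, E[X²]=3.38; IV: μ=7.1, E[X²]=100.82.
E[X] = 0.125·2.2 + 0.25·-3.5 + 0.375·1.3 + 0.25·7.1 = 1.6625.
E[X²] = 0.125·9.68 + 0.25·22.49 + 0.375·3.38 + 0.25·100.82 = 33.305.
Var(X) = E[X²] − (E[X])² = 33.305 − 2.76391 = 30.5411.
SD(X) = √30.5411 = 5.5264.

5.526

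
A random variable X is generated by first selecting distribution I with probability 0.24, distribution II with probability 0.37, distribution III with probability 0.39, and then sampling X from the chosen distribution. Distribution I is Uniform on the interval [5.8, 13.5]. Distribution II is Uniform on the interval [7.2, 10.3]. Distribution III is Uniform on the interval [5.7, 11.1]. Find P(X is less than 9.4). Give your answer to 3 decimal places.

Conditional on each component, P(X < 9.4): I: 0.467532; II: 0.709677; III: 0.685185.
By total probability, P(X < 9.4) = 0.24·0.467532 + 0.37·0.709677 + 0.39·0.685185 = 0.642011.

0.642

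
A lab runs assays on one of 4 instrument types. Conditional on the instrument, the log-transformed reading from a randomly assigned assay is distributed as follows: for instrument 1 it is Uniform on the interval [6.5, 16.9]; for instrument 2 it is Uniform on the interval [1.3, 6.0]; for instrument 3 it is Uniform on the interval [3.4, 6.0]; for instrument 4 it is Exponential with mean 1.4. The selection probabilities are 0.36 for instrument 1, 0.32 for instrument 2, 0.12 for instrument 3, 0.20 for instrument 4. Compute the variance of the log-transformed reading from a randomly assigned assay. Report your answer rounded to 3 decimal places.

22.142

Per component, 1: μ=11.7, E[X²]=145.903; 2: μ=3.65, E[X²]=15.1633; 3: μ=4.7, E[X²]=22.6533; 4: μ=1.4, E[X²]=3.92.
E[X] = 0.36·11.7 + 0.32·3.65 + 0.12·4.7 + 0.2·1.4 = 6.224.
E[X²] = 0.36·145.903 + 0.32·15.1633 + 0.12·22.6533 + 0.2·3.92 = 60.8799.
Var(X) = E[X²] − (E[X])² = 60.8799 − 38.7382 = 22.1417.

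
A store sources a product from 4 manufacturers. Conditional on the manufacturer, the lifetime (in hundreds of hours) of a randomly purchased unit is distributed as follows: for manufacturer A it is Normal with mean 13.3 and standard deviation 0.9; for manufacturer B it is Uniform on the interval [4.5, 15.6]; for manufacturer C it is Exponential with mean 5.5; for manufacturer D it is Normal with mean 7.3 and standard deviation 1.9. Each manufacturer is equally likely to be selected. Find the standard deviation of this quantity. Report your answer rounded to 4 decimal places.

4.4627

Per component, A: μ=13.3, E[X²]=177.7; B: μ=10.05, E[X²]=111.27; C: μ=5.5, E[X²]=60.5; D: μ=7.3, E[X²]=56.9.
E[X] = 0.25·13.3 + 0.25·10.05 + 0.25·5.5 + 0.25·7.3 = 9.0375.
E[X²] = 0.25·177.7 + 0.25·111.27 + 0.25·60.5 + 0.25·56.9 = 101.593.
Var(X) = E[X²] − (E[X])² = 101.593 − 81.6764 = 19.9161.
SD(X) = √19.9161 = 4.46275.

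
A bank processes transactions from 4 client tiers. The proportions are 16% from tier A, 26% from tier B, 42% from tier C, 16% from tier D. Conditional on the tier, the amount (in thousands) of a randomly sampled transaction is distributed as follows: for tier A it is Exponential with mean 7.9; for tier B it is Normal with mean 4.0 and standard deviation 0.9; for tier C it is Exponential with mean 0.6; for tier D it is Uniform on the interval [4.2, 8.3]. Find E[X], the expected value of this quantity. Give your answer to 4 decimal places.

Component means — A: 7.9; B: 4; C: 0.6; D: 6.25.
E[X] = 0.16·7.9 + 0.26·4 + 0.42·0.6 + 0.16·6.25 = 3.556.

3.5560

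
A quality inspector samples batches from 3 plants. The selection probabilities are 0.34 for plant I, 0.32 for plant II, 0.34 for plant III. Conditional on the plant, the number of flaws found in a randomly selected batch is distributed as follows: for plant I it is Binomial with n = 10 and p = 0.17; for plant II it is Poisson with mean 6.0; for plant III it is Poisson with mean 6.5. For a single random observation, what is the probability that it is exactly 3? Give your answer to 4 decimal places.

0.1063

Conditional on each plant, P(X = 3): I: 0.159983; II: 0.0892351; III: 0.0688137.
By total probability, P(X = 3) = 0.34·0.159983 + 0.32·0.0892351 + 0.34·0.0688137 = 0.106346.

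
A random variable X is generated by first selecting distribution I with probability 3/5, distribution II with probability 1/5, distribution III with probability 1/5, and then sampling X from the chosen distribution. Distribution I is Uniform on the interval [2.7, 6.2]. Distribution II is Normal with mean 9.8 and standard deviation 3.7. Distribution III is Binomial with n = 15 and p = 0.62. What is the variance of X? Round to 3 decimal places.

Per component, I: μ=4.45, E[X²]=20.8233; II: μ=9.8, E[X²]=109.73; III: μ=9.3, E[X²]=90.024.
E[X] = 0.6·4.45 + 0.2·9.8 + 0.2·9.3 = 6.49.
E[X²] = 0.6·20.8233 + 0.2·109.73 + 0.2·90.024 = 52.4448.
Var(X) = E[X²] − (E[X])² = 52.4448 − 42.1201 = 10.3247.

10.325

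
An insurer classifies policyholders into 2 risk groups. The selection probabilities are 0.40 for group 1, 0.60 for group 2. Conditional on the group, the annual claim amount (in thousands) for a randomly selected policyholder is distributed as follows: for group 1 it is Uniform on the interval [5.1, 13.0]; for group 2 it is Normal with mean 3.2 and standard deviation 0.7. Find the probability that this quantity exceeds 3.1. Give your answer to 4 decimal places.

0.7341

Conditional on each group, P(X > 3.1): 1: 1; 2: 0.556798.
By total probability, P(X > 3.1) = 0.4·1 + 0.6·0.556798 = 0.734079.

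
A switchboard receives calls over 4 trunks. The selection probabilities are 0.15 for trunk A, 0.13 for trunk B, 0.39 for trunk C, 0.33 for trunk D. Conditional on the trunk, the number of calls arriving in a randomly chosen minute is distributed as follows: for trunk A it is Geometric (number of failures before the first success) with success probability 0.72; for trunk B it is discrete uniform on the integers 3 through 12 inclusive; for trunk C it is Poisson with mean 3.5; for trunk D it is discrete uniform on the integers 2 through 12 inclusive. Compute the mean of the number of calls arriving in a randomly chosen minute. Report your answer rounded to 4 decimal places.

4.7083

Component means — A: 0.388889; B: 7.5; C: 3.5; D: 7.
E[X] = 0.15·0.388889 + 0.13·7.5 + 0.39·3.5 + 0.33·7 = 4.70833.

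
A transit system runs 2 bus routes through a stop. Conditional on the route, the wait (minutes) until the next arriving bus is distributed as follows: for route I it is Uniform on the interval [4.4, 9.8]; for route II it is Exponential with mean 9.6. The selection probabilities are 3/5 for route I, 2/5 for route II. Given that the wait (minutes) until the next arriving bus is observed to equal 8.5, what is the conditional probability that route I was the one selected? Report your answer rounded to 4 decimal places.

Likelihoods f(8.5 | ·): I: 0.185185; II: 0.0429732.
Posterior ∝ prior × likelihood. Numerator for I: 0.6·0.185185 = 0.111111.
Normalizing constant: 0.6·0.185185 + 0.4·0.0429732 = 0.1283.
P(I | observation) = 0.111111 / 0.1283 = 0.866023.

0.8660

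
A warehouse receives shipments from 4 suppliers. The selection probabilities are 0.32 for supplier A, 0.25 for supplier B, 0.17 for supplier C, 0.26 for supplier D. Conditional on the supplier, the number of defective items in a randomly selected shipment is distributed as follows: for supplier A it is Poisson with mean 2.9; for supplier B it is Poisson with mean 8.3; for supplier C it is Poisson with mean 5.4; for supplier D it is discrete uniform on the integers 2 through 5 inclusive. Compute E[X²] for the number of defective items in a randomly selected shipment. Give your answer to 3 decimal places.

For each component E[X²] = Var + (mean)², giving A: 11.31; B: 77.19; C: 34.56; D: 13.5.
Overall E[X²] = 0.32·11.31 + 0.25·77.19 + 0.17·34.56 + 0.26·13.5 = 32.3019.

32.302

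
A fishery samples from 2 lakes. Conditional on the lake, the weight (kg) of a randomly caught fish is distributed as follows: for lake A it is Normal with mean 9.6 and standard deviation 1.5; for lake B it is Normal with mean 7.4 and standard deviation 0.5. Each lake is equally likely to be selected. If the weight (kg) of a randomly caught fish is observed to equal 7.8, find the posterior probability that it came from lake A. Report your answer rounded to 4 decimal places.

Likelihoods f(7.8 | ·): A: 0.129457; B: 0.579383.
Posterior ∝ prior × likelihood. Numerator for A: 0.5·0.129457 = 0.0647287.
Normalizing constant: 0.5·0.129457 + 0.5·0.579383 = 0.35442.
P(A | observation) = 0.0647287 / 0.35442 = 0.182633.

0.1826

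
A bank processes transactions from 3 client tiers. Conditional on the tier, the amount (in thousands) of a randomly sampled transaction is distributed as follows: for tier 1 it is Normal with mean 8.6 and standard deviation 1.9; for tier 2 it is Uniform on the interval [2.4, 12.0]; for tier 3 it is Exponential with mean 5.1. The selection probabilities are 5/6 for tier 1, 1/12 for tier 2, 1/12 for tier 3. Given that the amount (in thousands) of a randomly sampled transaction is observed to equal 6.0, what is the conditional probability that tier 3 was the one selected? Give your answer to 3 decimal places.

Likelihoods f(6.0 | ·): 1: 0.082325; 2: 0.104167; 3: 0.0604638.
Posterior ∝ prior × likelihood. Numerator for 3: 0.0833333·0.0604638 = 0.00503865.
Normalizing constant: 0.833333·0.082325 + 0.0833333·0.104167 + 0.0833333·0.0604638 = 0.0823234.
P(3 | observation) = 0.00503865 / 0.0823234 = 0.0612055.

0.061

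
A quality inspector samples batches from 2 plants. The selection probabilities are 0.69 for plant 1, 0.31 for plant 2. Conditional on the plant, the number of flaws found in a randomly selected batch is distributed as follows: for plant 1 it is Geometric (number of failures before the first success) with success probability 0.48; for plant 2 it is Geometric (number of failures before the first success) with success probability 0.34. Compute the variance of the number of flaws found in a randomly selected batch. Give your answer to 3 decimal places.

Per component, 1: μ=1.08333, E[X²]=3.43056; 2: μ=1.94118, E[X²]=9.47751.
E[X] = 0.69·1.08333 + 0.31·1.94118 = 1.34926.
E[X²] = 0.69·3.43056 + 0.31·9.47751 = 5.30511.
Var(X) = E[X²] − (E[X])² = 5.30511 − 1.82052 = 3.4846.

3.485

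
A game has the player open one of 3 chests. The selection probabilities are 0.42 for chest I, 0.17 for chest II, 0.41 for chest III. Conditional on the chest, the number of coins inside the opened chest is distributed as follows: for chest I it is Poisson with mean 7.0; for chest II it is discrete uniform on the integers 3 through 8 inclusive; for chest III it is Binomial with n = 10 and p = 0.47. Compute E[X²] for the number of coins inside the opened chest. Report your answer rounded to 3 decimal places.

For each component E[X²] = Var + (mean)², giving I: 56; II: 33.1667; III: 24.581.
Overall E[X²] = 0.42·56 + 0.17·33.1667 + 0.41·24.581 = 39.2365.

39.237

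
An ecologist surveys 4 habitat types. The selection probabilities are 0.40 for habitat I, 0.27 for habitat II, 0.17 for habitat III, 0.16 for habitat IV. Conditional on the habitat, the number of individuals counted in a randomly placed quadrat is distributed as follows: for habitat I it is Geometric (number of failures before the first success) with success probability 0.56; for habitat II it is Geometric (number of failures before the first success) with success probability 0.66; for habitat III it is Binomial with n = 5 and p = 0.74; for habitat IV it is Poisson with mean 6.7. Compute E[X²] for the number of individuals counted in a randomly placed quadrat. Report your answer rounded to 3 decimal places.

For each component E[X²] = Var + (mean)², giving I: 2.02041; II: 1.04591; III: 14.652; IV: 51.59.
Overall E[X²] = 0.4·2.02041 + 0.27·1.04591 + 0.17·14.652 + 0.16·51.59 = 11.8358.

11.836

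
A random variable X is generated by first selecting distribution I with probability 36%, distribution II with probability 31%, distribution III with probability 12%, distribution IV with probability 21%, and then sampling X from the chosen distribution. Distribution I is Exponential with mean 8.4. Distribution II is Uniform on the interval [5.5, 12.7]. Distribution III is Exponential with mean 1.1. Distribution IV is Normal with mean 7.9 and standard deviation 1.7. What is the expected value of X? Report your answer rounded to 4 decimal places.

Component means — I: 8.4; II: 9.1; III: 1.1; IV: 7.9.
E[X] = 0.36·8.4 + 0.31·9.1 + 0.12·1.1 + 0.21·7.9 = 7.636.

7.6360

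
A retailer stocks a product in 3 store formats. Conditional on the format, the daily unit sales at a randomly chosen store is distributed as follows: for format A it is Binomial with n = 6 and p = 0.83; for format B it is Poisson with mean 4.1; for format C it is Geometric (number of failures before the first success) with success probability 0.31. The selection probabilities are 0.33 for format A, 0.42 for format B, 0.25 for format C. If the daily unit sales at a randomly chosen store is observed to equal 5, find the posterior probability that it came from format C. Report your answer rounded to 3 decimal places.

0.057

Likelihoods P(X=5 | ·): A: 0.401782; B: 0.160004; C: 0.048485.
Posterior ∝ prior × likelihood. Numerator for C: 0.25·0.048485 = 0.0121212.
Normalizing constant: 0.33·0.401782 + 0.42·0.160004 + 0.25·0.048485 = 0.211911.
P(C | observation) = 0.0121212 / 0.211911 = 0.0571997.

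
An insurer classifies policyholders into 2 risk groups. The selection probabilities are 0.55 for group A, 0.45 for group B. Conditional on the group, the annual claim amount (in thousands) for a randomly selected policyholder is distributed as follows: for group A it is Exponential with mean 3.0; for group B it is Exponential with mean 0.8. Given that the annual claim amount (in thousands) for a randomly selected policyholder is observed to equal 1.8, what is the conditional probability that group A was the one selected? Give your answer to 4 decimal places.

0.6292

Likelihoods f(1.8 | ·): A: 0.182937; B: 0.131749.
Posterior ∝ prior × likelihood. Numerator for A: 0.55·0.182937 = 0.100615.
Normalizing constant: 0.55·0.182937 + 0.45·0.131749 = 0.159903.
P(A | observation) = 0.100615 / 0.159903 = 0.62923.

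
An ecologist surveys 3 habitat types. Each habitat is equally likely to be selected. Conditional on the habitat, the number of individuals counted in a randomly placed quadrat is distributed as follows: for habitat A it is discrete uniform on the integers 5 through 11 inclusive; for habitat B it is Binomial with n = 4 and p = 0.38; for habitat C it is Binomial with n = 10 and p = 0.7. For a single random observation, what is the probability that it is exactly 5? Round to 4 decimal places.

Conditional on each habitat, P(X = 5): A: 0.142857; B: 0; C: 0.102919.
By total probability, P(X = 5) = 0.333333·0.142857 + 0.333333·0 + 0.333333·0.102919 = 0.0819255.

0.0819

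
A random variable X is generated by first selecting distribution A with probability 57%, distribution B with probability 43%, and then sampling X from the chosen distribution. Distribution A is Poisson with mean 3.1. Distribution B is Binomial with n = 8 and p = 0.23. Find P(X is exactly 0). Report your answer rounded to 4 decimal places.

Conditional on each component, P(X = 0): A: 0.0450492; B: 0.123574.
By total probability, P(X = 0) = 0.57·0.0450492 + 0.43·0.123574 = 0.0788147.

0.0788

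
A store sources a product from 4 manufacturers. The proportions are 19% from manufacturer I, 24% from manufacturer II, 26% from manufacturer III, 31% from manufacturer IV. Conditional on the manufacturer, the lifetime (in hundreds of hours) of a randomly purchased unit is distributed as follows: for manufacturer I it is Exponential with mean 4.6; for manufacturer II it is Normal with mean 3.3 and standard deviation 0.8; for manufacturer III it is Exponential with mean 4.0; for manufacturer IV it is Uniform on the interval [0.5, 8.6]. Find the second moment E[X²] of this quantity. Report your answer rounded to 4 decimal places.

For each component E[X²] = Var + (mean)², giving I: 42.32; II: 11.53; III: 32; IV: 26.17.
Overall E[X²] = 0.19·42.32 + 0.24·11.53 + 0.26·32 + 0.31·26.17 = 27.2407.

27.2407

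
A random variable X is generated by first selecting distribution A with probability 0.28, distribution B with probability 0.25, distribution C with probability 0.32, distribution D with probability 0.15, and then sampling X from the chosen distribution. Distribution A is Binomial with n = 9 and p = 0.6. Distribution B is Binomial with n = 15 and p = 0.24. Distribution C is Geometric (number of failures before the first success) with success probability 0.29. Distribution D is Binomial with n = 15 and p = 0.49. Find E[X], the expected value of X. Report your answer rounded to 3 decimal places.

4.298

Component means — A: 5.4; B: 3.6; C: 2.44828; D: 7.35.
E[X] = 0.28·5.4 + 0.25·3.6 + 0.32·2.44828 + 0.15·7.35 = 4.29795.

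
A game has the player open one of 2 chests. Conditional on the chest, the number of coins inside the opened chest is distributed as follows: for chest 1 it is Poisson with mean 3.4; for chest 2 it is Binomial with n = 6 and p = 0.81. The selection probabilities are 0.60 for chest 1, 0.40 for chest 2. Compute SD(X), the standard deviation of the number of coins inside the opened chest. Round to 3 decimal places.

1.709

Per component, 1: μ=3.4, E[X²]=14.96; 2: μ=4.86, E[X²]=24.543.
E[X] = 0.6·3.4 + 0.4·4.86 = 3.984.
E[X²] = 0.6·14.96 + 0.4·24.543 = 18.7932.
Var(X) = E[X²] − (E[X])² = 18.7932 − 15.8723 = 2.92094.
SD(X) = √2.92094 = 1.70908.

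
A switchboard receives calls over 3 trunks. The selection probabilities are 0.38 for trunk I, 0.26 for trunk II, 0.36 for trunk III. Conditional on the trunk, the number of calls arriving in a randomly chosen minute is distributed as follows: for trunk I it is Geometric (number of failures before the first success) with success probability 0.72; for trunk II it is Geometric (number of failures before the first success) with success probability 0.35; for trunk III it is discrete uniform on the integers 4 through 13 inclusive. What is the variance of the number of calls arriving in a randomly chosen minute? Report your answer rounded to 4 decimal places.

17.8983

Per component, I: μ=0.388889, E[X²]=0.691358; II: μ=1.85714, E[X²]=8.7551; III: μ=8.5, E[X²]=80.5.
E[X] = 0.38·0.388889 + 0.26·1.85714 + 0.36·8.5 = 3.69063.
E[X²] = 0.38·0.691358 + 0.26·8.7551 + 0.36·80.5 = 31.519.
Var(X) = E[X²] − (E[X])² = 31.519 − 13.6208 = 17.8983.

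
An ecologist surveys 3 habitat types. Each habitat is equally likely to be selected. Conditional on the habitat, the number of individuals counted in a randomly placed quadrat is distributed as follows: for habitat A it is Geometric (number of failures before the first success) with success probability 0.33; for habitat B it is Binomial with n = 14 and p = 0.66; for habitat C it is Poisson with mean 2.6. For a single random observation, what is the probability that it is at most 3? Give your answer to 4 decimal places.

0.5118

Conditional on each habitat, P(X ≤ 3): A: 0.798489; B: 0.000836886; C: 0.736002.
By total probability, P(X ≤ 3) = 0.333333·0.798489 + 0.333333·0.000836886 + 0.333333·0.736002 = 0.511776.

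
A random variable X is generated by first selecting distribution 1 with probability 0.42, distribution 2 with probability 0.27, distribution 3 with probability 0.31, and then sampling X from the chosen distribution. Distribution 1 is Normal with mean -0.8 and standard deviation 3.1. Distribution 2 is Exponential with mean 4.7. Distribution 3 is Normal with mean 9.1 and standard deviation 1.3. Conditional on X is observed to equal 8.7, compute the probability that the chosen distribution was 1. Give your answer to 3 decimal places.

Likelihoods f(8.7 | ·): 1: 0.00117561; 2: 0.0334191; 3: 0.29269.
Posterior ∝ prior × likelihood. Numerator for 1: 0.42·0.00117561 = 0.000493755.
Normalizing constant: 0.42·0.00117561 + 0.27·0.0334191 + 0.31·0.29269 = 0.100251.
P(1 | observation) = 0.000493755 / 0.100251 = 0.00492519.

0.005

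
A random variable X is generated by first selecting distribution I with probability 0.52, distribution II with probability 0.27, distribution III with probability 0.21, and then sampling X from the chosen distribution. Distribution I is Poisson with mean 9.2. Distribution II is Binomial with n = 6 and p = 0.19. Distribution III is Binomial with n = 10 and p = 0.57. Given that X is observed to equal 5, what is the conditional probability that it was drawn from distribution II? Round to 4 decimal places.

Likelihoods P(X=5 | ·): I: 0.0554943; II: 0.00120338; III: 0.222904.
Posterior ∝ prior × likelihood. Numerator for II: 0.27·0.00120338 = 0.000324914.
Normalizing constant: 0.52·0.0554943 + 0.27·0.00120338 + 0.21·0.222904 = 0.0759917.
P(II | observation) = 0.000324914 / 0.0759917 = 0.00427565.

0.0043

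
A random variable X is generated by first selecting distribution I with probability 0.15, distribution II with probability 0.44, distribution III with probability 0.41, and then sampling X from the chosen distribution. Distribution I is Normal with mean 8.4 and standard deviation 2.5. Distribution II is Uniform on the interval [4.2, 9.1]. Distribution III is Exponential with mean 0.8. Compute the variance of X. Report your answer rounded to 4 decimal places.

Per component, I: μ=8.4, E[X²]=76.81; II: μ=6.65, E[X²]=46.2233; III: μ=0.8, E[X²]=1.28.
E[X] = 0.15·8.4 + 0.44·6.65 + 0.41·0.8 = 4.514.
E[X²] = 0.15·76.81 + 0.44·46.2233 + 0.41·1.28 = 32.3846.
Var(X) = E[X²] − (E[X])² = 32.3846 − 20.3762 = 12.0084.

12.0084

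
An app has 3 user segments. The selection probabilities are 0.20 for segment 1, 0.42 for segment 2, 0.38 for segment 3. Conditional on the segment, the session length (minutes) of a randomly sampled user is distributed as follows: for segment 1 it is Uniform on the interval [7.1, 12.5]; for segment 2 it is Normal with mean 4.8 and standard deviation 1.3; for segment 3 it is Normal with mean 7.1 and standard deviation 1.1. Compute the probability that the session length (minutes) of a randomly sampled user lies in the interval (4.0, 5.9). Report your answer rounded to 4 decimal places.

0.2749

Conditional on each segment, P(4.0 < X < 5.9): 1: 0; 2: 0.532116; 3: 0.135242.
By total probability, P(4.0 < X < 5.9) = 0.2·0 + 0.42·0.532116 + 0.38·0.135242 = 0.274881.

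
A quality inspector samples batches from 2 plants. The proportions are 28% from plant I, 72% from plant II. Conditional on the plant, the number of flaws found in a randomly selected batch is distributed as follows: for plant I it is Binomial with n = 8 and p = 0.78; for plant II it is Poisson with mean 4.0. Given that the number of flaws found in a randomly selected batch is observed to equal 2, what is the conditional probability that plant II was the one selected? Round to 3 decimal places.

0.995

Likelihoods P(X=2 | ·): I: 0.00193145; II: 0.146525.
Posterior ∝ prior × likelihood. Numerator for II: 0.72·0.146525 = 0.105498.
Normalizing constant: 0.28·0.00193145 + 0.72·0.146525 = 0.106039.
P(II | observation) = 0.105498 / 0.106039 = 0.9949.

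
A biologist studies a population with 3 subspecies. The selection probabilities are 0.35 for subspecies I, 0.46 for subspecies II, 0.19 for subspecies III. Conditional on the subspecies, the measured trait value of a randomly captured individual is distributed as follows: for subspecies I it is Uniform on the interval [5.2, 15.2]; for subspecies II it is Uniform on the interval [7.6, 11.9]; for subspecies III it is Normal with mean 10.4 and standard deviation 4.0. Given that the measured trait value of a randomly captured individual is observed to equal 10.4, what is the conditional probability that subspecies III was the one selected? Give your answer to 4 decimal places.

0.1178

Likelihoods f(10.4 | ·): I: 0.1; II: 0.232558; III: 0.0997356.
Posterior ∝ prior × likelihood. Numerator for III: 0.19·0.0997356 = 0.0189498.
Normalizing constant: 0.35·0.1 + 0.46·0.232558 + 0.19·0.0997356 = 0.160927.
P(III | observation) = 0.0189498 / 0.160927 = 0.117754.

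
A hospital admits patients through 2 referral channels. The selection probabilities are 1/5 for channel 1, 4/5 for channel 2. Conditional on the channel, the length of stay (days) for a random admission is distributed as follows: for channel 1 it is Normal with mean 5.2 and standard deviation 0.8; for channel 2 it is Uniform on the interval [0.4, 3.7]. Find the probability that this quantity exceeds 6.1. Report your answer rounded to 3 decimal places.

Conditional on each channel, P(X > 6.1): 1: 0.130295; 2: 0.
By total probability, P(X > 6.1) = 0.2·0.130295 + 0.8·0 = 0.0260589.

0.026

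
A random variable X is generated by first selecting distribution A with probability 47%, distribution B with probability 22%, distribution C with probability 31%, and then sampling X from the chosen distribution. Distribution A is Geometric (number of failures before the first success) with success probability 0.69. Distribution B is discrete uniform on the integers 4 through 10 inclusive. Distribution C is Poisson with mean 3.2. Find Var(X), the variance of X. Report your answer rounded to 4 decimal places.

8.7024

Per component, A: μ=0.449275, E[X²]=0.852972; B: μ=7, E[X²]=53; C: μ=3.2, E[X²]=13.44.
E[X] = 0.47·0.449275 + 0.22·7 + 0.31·3.2 = 2.74316.
E[X²] = 0.47·0.852972 + 0.22·53 + 0.31·13.44 = 16.2273.
Var(X) = E[X²] − (E[X])² = 16.2273 − 7.52492 = 8.70237.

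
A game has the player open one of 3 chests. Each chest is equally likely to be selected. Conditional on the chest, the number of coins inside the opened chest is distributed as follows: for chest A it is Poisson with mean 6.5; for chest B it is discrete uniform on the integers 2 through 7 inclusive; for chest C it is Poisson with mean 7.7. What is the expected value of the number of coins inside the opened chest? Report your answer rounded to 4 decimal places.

6.2333

Component means — A: 6.5; B: 4.5; C: 7.7.
E[X] = 0.333333·6.5 + 0.333333·4.5 + 0.333333·7.7 = 6.23333.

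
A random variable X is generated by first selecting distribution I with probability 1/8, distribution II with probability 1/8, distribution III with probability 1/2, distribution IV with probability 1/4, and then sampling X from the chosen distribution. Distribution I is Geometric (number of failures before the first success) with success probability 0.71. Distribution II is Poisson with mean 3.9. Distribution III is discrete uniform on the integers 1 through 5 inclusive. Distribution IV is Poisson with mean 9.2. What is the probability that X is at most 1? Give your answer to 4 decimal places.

Conditional on each component, P(X ≤ 1): I: 0.9159; II: 0.0991854; III: 0.2; IV: 0.0010306.
By total probability, P(X ≤ 1) = 0.125·0.9159 + 0.125·0.0991854 + 0.5·0.2 + 0.25·0.0010306 = 0.227143.

0.2271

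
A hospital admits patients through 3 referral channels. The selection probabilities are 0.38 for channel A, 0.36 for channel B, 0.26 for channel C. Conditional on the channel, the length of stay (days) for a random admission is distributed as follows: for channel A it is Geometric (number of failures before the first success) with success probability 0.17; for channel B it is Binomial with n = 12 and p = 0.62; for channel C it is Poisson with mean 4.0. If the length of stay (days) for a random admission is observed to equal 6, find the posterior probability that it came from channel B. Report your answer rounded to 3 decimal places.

Likelihoods P(X=6 | ·): A: 0.0555799; B: 0.158024; C: 0.104196.
Posterior ∝ prior × likelihood. Numerator for B: 0.36·0.158024 = 0.0568887.
Normalizing constant: 0.38·0.0555799 + 0.36·0.158024 + 0.26·0.104196 = 0.1051.
P(B | observation) = 0.0568887 / 0.1051 = 0.541282.

0.541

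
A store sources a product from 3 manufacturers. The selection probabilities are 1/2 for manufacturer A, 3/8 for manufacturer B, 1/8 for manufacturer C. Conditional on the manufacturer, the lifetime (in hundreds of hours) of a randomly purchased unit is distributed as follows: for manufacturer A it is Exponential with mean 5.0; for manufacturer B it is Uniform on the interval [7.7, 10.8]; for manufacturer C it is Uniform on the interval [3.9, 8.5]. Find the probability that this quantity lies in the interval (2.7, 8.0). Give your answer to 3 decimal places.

Conditional on each manufacturer, P(2.7 < X < 8.0): A: 0.380852; B: 0.0967742; C: 0.891304.
By total probability, P(2.7 < X < 8.0) = 0.5·0.380852 + 0.375·0.0967742 + 0.125·0.891304 = 0.338129.

0.338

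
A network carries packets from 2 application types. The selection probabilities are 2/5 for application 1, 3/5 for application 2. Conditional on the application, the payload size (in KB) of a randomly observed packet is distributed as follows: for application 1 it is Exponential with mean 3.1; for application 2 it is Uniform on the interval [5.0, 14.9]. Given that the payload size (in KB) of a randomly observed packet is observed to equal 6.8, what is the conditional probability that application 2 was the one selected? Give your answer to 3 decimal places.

0.808

Likelihoods f(6.8 | ·): 1: 0.0359743; 2: 0.10101.
Posterior ∝ prior × likelihood. Numerator for 2: 0.6·0.10101 = 0.0606061.
Normalizing constant: 0.4·0.0359743 + 0.6·0.10101 = 0.0749958.
P(2 | observation) = 0.0606061 / 0.0749958 = 0.808126.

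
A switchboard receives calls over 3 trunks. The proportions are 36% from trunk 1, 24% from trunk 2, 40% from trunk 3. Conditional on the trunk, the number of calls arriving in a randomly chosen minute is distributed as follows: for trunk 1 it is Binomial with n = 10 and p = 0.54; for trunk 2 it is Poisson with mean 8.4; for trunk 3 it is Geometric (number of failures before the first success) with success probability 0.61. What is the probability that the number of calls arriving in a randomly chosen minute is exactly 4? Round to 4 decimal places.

0.0777

Conditional on each trunk, P(X = 4): 1: 0.169177; 2: 0.0466479; 3: 0.014112.
By total probability, P(X = 4) = 0.36·0.169177 + 0.24·0.0466479 + 0.4·0.014112 = 0.077744.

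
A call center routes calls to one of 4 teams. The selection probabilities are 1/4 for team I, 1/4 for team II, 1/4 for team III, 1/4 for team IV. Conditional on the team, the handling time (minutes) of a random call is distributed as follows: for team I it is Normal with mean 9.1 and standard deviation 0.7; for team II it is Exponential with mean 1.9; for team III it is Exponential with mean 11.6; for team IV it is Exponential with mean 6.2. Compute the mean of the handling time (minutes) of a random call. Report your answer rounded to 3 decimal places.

Component means — I: 9.1; II: 1.9; III: 11.6; IV: 6.2.
E[X] = 0.25·9.1 + 0.25·1.9 + 0.25·11.6 + 0.25·6.2 = 7.2.

7.200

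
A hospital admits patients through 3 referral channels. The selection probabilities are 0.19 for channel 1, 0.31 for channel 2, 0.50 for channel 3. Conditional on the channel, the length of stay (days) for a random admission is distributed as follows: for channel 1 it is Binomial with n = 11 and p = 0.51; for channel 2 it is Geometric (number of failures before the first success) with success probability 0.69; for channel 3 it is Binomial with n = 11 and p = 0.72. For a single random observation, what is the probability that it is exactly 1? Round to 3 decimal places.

Conditional on each channel, P(X = 1): 1: 0.00447635; 2: 0.2139; 3: 2.34588e-05.
By total probability, P(X = 1) = 0.19·0.00447635 + 0.31·0.2139 + 0.5·2.34588e-05 = 0.0671712.

0.067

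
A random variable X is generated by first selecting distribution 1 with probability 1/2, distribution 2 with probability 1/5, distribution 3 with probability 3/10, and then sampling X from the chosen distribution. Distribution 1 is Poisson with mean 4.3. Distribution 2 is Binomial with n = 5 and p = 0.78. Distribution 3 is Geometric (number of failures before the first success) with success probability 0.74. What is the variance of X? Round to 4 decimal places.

Per component, 1: μ=4.3, E[X²]=22.79; 2: μ=3.9, E[X²]=16.068; 3: μ=0.351351, E[X²]=0.598247.
E[X] = 0.5·4.3 + 0.2·3.9 + 0.3·0.351351 = 3.03541.
E[X²] = 0.5·22.79 + 0.2·16.068 + 0.3·0.598247 = 14.7881.
Var(X) = E[X²] − (E[X])² = 14.7881 − 9.21369 = 5.57439.

5.5744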